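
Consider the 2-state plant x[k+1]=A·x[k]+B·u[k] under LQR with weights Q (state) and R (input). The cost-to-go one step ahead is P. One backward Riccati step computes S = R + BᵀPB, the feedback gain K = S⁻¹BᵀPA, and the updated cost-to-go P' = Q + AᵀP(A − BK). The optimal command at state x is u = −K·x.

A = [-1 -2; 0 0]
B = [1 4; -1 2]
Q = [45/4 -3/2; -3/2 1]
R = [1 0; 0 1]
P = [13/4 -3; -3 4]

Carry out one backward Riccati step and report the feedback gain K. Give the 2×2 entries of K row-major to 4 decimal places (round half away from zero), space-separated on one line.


BᵀP = [6.2500 -7.0000; 7.0000 -4.0000]
S = R + BᵀPB = [1 0; 0 1] + [13.2500 11.0000; 11.0000 20.0000] = [14.2500 11.0000; 11.0000 21.0000]
BᵀPA = [-6.2500 -12.5000; -7.0000 -14.0000]
K = S⁻¹·BᵀPA = [-0.3043 -0.6087; -0.1739 -0.3478]
A−BK = [0.0000 0.0000; 0.0435 0.0870]
AᵀP(A−BK) = [0.1304 0.2609; 0.2609 0.5217]
P' = Q + AᵀP(A−BK) = [11.3804 -1.2391; -1.2391 1.5217]
tr(P') = 12.9022

-0.3043 -0.6087 -0.1739 -0.3478


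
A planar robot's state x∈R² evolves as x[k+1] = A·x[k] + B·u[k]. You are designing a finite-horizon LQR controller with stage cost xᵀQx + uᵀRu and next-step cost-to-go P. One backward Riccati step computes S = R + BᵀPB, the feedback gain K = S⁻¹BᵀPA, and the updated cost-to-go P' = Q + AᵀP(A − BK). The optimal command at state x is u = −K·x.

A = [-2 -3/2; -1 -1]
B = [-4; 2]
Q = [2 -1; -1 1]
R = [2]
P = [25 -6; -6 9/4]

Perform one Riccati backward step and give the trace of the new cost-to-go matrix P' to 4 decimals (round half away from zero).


7.9818

BᵀP = [-112.0000 28.5000]
S = R + BᵀPB = [2] + [505.0000] = [507.0000]
BᵀPA = [195.5000 139.5000]
K = S⁻¹·BᵀPA = [0.3856 0.2751]
A−BK = [-0.4576 -0.3994; -1.7712 -1.5503]
AᵀP(A−BK) = [2.8649 2.4586; 2.4586 2.1169]
P' = Q + AᵀP(A−BK) = [4.8649 1.4586; 1.4586 3.1169]
tr(P') = 7.9818


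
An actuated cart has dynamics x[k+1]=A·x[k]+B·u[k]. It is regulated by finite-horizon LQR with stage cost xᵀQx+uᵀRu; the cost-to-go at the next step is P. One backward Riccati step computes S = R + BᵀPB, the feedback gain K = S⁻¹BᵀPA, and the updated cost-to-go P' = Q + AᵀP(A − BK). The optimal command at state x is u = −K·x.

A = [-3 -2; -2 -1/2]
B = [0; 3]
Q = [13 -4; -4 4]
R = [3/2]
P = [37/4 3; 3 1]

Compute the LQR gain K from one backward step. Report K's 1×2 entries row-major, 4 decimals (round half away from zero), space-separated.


-3.1429 -1.8571

BᵀP = [9.0000 3.0000]
S = R + BᵀPB = [3/2] + [9.0000] = [10.5000]
BᵀPA = [-33.0000 -19.5000]
K = S⁻¹·BᵀPA = [-3.1429 -1.8571]
A−BK = [-3.0000 -2.0000; 7.4286 5.0714]
AᵀP(A−BK) = [19.5357 11.7143; 11.7143 7.0357]
P' = Q + AᵀP(A−BK) = [32.5357 7.7143; 7.7143 11.0357]
tr(P') = 43.5714


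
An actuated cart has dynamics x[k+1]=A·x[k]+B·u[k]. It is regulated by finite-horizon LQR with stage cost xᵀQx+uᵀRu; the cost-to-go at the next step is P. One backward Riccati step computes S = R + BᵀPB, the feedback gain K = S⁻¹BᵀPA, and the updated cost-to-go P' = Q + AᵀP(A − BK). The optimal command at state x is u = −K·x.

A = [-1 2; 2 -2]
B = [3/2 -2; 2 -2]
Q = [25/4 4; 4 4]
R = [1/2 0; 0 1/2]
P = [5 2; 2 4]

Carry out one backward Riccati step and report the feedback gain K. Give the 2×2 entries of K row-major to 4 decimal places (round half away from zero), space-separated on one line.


BᵀP = [11.5000 11.0000; -14.0000 -12.0000]
S = R + BᵀPB = [1/2 0; 0 1/2] + [39.2500 -45.0000; -45.0000 52.0000] = [39.7500 -45.0000; -45.0000 52.5000]
BᵀPA = [10.5000 1.0000; -10.0000 -4.0000]
K = S⁻¹·BᵀPA = [1.6364 -2.0606; 1.2121 -1.8424]
A−BK = [-1.0303 1.4061; 1.1515 -1.5636]
AᵀP(A−BK) = [7.9394 -10.7879; -10.7879 14.6909]
P' = Q + AᵀP(A−BK) = [14.1894 -6.7879; -6.7879 18.6909]
tr(P') = 32.8803

1.6364 -2.0606 1.2121 -1.8424


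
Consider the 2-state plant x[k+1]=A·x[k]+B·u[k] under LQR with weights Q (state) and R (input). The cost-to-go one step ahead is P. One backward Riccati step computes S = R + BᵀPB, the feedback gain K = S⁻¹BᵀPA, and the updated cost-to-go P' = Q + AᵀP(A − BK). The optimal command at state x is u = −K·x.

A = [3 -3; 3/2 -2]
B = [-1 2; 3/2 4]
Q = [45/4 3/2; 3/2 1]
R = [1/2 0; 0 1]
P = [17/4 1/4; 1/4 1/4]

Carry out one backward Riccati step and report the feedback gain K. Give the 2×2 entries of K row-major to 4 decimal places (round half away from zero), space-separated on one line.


BᵀP = [-3.8750 0.1250; 9.5000 1.5000]
S = R + BᵀPB = [1/2 0; 0 1] + [4.0625 -7.2500; -7.2500 25.0000] = [4.5625 -7.2500; -7.2500 26.0000]
BᵀPA = [-11.4375 11.3750; 30.7500 -31.5000]
K = S⁻¹·BᵀPA = [-1.1268 1.0199; 0.8685 -0.9272]
A−BK = [0.1362 -0.1258; -0.2838 0.1788]
AᵀP(A−BK) = [1.4688 -1.4503; -1.4503 1.4437]
P' = Q + AᵀP(A−BK) = [12.7188 0.0497; 0.0497 2.4437]
tr(P') = 15.1625

-1.1268 1.0199 0.8685 -0.9272


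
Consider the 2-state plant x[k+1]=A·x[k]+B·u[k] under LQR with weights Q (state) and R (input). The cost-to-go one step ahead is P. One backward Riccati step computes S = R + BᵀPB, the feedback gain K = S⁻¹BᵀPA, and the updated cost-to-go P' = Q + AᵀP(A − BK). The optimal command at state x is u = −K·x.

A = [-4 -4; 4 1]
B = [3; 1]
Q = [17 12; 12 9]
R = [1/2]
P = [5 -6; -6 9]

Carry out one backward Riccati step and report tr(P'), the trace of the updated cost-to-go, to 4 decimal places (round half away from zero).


BᵀP = [9.0000 -9.0000]
S = R + BᵀPB = [1/2] + [18.0000] = [18.5000]
BᵀPA = [-72.0000 -45.0000]
K = S⁻¹·BᵀPA = [-3.8919 -2.4324]
A−BK = [7.6757 3.2973; 7.8919 3.4324]
AᵀP(A−BK) = [135.7838 60.8649; 60.8649 27.5405]
P' = Q + AᵀP(A−BK) = [152.7838 72.8649; 72.8649 36.5405]
tr(P') = 189.3243

189.3243


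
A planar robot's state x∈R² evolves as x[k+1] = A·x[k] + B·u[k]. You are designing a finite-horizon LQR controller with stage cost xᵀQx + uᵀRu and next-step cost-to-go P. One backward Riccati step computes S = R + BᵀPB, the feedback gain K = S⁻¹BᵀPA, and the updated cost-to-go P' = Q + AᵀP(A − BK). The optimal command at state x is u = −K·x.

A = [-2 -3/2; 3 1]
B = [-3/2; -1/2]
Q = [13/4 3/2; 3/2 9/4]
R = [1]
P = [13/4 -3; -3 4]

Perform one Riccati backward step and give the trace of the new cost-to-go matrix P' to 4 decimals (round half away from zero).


BᵀP = [-3.3750 2.5000]
S = R + BᵀPB = [1] + [3.8125] = [4.8125]
BᵀPA = [14.2500 7.5625]
K = S⁻¹·BᵀPA = [2.9610 1.5714]
A−BK = [2.4416 0.8571; 4.4805 1.7857]
AᵀP(A−BK) = [42.8052 18.8571; 18.8571 8.4286]
P' = Q + AᵀP(A−BK) = [46.0552 20.3571; 20.3571 10.6786]
tr(P') = 56.7338

56.7338


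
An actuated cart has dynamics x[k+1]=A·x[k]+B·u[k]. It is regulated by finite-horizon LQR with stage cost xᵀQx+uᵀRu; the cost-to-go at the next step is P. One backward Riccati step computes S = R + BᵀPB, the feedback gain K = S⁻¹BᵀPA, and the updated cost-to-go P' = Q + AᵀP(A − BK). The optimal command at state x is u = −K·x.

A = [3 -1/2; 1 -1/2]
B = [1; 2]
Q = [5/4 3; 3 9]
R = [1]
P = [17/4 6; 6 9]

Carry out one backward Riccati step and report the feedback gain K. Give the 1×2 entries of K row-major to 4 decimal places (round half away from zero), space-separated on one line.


BᵀP = [16.2500 24.0000]
S = R + BᵀPB = [1] + [64.2500] = [65.2500]
BᵀPA = [72.7500 -20.1250]
K = S⁻¹·BᵀPA = [1.1149 -0.3084]
A−BK = [1.8851 -0.1916; -1.2299 0.1169]
AᵀP(A−BK) = [2.1379 -0.4368; -0.4368 0.1054]
P' = Q + AᵀP(A−BK) = [3.3879 2.5632; 2.5632 9.1054]
tr(P') = 12.4933

1.1149 -0.3084


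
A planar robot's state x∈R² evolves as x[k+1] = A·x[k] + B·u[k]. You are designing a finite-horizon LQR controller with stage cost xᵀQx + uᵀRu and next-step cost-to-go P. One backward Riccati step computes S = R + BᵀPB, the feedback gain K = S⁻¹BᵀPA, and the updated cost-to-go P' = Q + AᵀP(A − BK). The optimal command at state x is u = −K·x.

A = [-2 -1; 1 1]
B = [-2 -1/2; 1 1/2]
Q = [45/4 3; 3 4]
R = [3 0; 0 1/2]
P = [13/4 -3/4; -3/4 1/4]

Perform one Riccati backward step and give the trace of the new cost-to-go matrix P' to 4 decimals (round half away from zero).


BᵀP = [-7.2500 1.7500; -2.0000 0.5000]
S = R + BᵀPB = [3 0; 0 1/2] + [16.2500 4.5000; 4.5000 1.2500] = [19.2500 4.5000; 4.5000 1.7500]
BᵀPA = [16.2500 9.0000; 4.5000 2.5000]
K = S⁻¹·BᵀPA = [0.6093 0.3349; 1.0047 0.5674]
A−BK = [-0.2791 -0.0465; -0.1116 0.3814]
AᵀP(A−BK) = [1.8279 1.0047; 1.0047 0.5674]
P' = Q + AᵀP(A−BK) = [13.0779 4.0047; 4.0047 4.5674]
tr(P') = 17.6453

17.6453


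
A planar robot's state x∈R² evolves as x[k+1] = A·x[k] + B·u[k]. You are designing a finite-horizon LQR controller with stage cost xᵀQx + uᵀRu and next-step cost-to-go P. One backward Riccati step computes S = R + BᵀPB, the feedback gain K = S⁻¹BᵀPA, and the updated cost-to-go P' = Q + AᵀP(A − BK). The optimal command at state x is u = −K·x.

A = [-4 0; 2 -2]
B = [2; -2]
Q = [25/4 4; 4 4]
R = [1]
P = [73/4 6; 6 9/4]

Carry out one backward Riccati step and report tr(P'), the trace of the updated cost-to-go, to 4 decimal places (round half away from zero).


BᵀP = [24.5000 7.5000]
S = R + BᵀPB = [1] + [34.0000] = [35.0000]
BᵀPA = [-83.0000 -15.0000]
K = S⁻¹·BᵀPA = [-2.3714 -0.4286]
A−BK = [0.7429 0.8571; -2.7429 -2.8571]
AᵀP(A−BK) = [8.1714 3.4286; 3.4286 2.5714]
P' = Q + AᵀP(A−BK) = [14.4214 7.4286; 7.4286 6.5714]
tr(P') = 20.9929

20.9929


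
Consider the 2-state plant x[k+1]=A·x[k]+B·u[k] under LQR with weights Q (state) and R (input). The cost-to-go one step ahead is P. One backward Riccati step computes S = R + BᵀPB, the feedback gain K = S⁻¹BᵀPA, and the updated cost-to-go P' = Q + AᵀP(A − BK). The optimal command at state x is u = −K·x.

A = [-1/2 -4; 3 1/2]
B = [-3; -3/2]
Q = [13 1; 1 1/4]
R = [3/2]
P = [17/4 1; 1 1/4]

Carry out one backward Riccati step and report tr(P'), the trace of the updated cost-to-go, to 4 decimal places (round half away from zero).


BᵀP = [-14.2500 -3.3750]
S = R + BᵀPB = [3/2] + [47.8125] = [49.3125]
BᵀPA = [-3.0000 55.3125]
K = S⁻¹·BᵀPA = [-0.0608 1.1217]
A−BK = [-0.6825 -0.6350; 2.9087 2.1825]
AᵀP(A−BK) = [0.1300 -0.0100; -0.0100 2.0200]
P' = Q + AᵀP(A−BK) = [13.1300 0.9900; 0.9900 2.2700]
tr(P') = 15.4000

15.4000


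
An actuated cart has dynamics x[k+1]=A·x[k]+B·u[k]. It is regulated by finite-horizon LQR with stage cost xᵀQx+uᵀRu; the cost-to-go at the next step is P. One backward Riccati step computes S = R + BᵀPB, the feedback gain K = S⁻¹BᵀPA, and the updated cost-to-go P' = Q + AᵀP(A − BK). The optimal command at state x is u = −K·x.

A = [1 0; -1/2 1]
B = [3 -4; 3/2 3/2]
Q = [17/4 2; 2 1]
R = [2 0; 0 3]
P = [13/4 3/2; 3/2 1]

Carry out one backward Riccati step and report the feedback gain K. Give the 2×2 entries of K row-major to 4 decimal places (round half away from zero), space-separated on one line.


BᵀP = [12.0000 6.0000; -10.7500 -4.5000]
S = R + BᵀPB = [2 0; 0 3] + [45.0000 -39.0000; -39.0000 36.2500] = [47.0000 -39.0000; -39.0000 39.2500]
BᵀPA = [9.0000 6.0000; -8.5000 -4.5000]
K = S⁻¹·BᵀPA = [0.0672 0.1853; -0.1498 0.0695]
A−BK = [0.1992 -0.2780; -0.3761 0.6178]
AᵀP(A−BK) = [0.1220 -0.0772; -0.0772 0.2008]
P' = Q + AᵀP(A−BK) = [4.3720 1.9228; 1.9228 1.2008]
tr(P') = 5.5728

0.0672 0.1853 -0.1498 0.0695


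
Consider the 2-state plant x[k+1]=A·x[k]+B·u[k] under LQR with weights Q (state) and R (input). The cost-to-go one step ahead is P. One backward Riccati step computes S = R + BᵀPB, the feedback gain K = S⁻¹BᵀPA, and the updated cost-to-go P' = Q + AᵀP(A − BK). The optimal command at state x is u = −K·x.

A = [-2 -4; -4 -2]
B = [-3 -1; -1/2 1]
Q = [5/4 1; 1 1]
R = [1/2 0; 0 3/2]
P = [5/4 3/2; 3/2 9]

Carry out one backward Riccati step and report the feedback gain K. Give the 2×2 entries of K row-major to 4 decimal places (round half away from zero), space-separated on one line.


1.8111 1.7158 -2.5543 -0.9462

BᵀP = [-4.5000 -9.0000; 0.2500 7.5000]
S = R + BᵀPB = [1/2 0; 0 3/2] + [18.0000 -4.5000; -4.5000 7.2500] = [18.5000 -4.5000; -4.5000 8.7500]
BᵀPA = [45.0000 36.0000; -30.5000 -16.0000]
K = S⁻¹·BᵀPA = [1.8111 1.7158; -2.5543 -0.9462]
A−BK = [0.8791 0.2012; -0.5402 -0.1959]
AᵀP(A−BK) = [13.5940 5.9312; 5.9312 3.0927]
P' = Q + AᵀP(A−BK) = [14.8440 6.9312; 6.9312 4.0927]
tr(P') = 18.9367


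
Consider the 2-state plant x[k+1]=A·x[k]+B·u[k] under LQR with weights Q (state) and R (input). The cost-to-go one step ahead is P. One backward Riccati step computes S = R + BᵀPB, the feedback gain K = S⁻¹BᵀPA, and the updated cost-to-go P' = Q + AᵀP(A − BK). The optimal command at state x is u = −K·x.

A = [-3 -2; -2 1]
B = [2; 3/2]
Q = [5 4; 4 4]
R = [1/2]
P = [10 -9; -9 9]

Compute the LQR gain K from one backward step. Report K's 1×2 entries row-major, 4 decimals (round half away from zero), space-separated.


BᵀP = [6.5000 -4.5000]
S = R + BᵀPB = [1/2] + [6.2500] = [6.7500]
BᵀPA = [-10.5000 -17.5000]
K = S⁻¹·BᵀPA = [-1.5556 -2.5926]
A−BK = [0.1111 3.1852; 0.3333 4.8889]
AᵀP(A−BK) = [1.6667 5.7778; 5.7778 39.6296]
P' = Q + AᵀP(A−BK) = [6.6667 9.7778; 9.7778 43.6296]
tr(P') = 50.2963

-1.5556 -2.5926


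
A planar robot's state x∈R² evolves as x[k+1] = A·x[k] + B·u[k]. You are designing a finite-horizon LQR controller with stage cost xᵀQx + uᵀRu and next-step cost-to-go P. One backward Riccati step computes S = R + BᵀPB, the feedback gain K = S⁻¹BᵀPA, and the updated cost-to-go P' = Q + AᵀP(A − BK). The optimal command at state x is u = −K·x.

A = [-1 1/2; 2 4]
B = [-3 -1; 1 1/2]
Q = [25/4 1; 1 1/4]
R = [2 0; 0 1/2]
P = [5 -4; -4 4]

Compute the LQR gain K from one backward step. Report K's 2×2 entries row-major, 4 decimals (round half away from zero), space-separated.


BᵀP = [-19.0000 16.0000; -7.0000 6.0000]
S = R + BᵀPB = [2 0; 0 1/2] + [73.0000 27.0000; 27.0000 10.0000] = [75.0000 27.0000; 27.0000 10.5000]
BᵀPA = [51.0000 54.5000; 19.0000 20.5000]
K = S⁻¹·BᵀPA = [0.3846 0.3205; 0.8205 1.1282]
A−BK = [0.9744 2.5897; 1.2051 3.1154]
AᵀP(A−BK) = [1.7949 3.7179; 3.7179 8.6538]
P' = Q + AᵀP(A−BK) = [8.0449 4.7179; 4.7179 8.9038]
tr(P') = 16.9487

0.3846 0.3205 0.8205 1.1282


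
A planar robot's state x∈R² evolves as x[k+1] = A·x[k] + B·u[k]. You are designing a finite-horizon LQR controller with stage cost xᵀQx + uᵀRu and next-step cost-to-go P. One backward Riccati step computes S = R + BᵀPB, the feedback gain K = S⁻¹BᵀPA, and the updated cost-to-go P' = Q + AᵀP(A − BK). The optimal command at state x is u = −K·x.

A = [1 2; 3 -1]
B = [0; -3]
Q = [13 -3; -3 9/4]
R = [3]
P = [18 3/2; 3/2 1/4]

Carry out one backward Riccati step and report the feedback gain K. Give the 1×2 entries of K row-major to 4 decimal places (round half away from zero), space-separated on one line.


BᵀP = [-4.5000 -0.7500]
S = R + BᵀPB = [3] + [2.2500] = [5.2500]
BᵀPA = [-6.7500 -8.2500]
K = S⁻¹·BᵀPA = [-1.2857 -1.5714]
A−BK = [1.0000 2.0000; -0.8571 -5.7143]
AᵀP(A−BK) = [20.5714 32.1429; 32.1429 53.2857]
P' = Q + AᵀP(A−BK) = [33.5714 29.1429; 29.1429 55.5357]
tr(P') = 89.1071

-1.2857 -1.5714


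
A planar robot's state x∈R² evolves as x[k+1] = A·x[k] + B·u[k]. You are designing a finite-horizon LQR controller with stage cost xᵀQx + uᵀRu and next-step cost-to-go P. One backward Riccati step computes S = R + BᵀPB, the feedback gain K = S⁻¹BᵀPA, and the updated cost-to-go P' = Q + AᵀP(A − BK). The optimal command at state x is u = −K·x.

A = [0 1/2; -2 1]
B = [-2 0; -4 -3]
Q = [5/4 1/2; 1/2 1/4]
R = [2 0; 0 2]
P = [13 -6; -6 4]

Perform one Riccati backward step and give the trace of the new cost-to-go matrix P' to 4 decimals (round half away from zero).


BᵀP = [-2.0000 -4.0000; 18.0000 -12.0000]
S = R + BᵀPB = [2 0; 0 2] + [20.0000 12.0000; 12.0000 36.0000] = [22.0000 12.0000; 12.0000 38.0000]
BᵀPA = [8.0000 -5.0000; 24.0000 -3.0000]
K = S⁻¹·BᵀPA = [0.0231 -0.2225; 0.6243 -0.0087]
A−BK = [0.0462 0.0549; -0.0347 0.0838]
AᵀP(A−BK) = [0.8324 -0.0116; -0.0116 0.1113]
P' = Q + AᵀP(A−BK) = [2.0824 0.4884; 0.4884 0.3613]
tr(P') = 2.4436

2.4436


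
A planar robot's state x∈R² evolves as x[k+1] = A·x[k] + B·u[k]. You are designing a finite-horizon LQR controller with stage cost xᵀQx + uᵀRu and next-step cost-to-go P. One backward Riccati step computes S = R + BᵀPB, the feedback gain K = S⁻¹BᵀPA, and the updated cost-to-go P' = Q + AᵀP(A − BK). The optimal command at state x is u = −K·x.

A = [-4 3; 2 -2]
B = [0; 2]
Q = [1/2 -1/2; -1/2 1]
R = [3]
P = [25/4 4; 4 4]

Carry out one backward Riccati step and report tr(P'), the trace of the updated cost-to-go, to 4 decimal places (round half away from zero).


BᵀP = [8.0000 8.0000]
S = R + BᵀPB = [3] + [16.0000] = [19.0000]
BᵀPA = [-16.0000 8.0000]
K = S⁻¹·BᵀPA = [-0.8421 0.4211]
A−BK = [-4.0000 3.0000; 3.6842 -2.8421]
AᵀP(A−BK) = [38.5263 -28.2632; -28.2632 20.8816]
P' = Q + AᵀP(A−BK) = [39.0263 -28.7632; -28.7632 21.8816]
tr(P') = 60.9079

60.9079


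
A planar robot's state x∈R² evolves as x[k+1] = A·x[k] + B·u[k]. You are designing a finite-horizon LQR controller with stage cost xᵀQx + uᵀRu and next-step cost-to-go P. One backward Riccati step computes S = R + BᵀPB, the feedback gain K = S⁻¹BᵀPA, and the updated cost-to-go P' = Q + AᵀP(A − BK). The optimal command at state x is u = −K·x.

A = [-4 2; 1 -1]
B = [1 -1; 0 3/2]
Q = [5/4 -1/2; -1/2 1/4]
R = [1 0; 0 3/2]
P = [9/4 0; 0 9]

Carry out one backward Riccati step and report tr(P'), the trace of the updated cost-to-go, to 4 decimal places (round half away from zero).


11.6799

BᵀP = [2.2500 0.0000; -2.2500 13.5000]
S = R + BᵀPB = [1 0; 0 3/2] + [2.2500 -2.2500; -2.2500 22.5000] = [3.2500 -2.2500; -2.2500 24.0000]
BᵀPA = [-9.0000 4.5000; 22.5000 -18.0000]
K = S⁻¹·BᵀPA = [-2.2674 0.9254; 0.7249 -0.6632]
A−BK = [-1.0077 0.4113; -0.0874 -0.0051]
AᵀP(A−BK) = [8.2828 -3.7481; -3.7481 1.8972]
P' = Q + AᵀP(A−BK) = [9.5328 -4.2481; -4.2481 2.1472]
tr(P') = 11.6799


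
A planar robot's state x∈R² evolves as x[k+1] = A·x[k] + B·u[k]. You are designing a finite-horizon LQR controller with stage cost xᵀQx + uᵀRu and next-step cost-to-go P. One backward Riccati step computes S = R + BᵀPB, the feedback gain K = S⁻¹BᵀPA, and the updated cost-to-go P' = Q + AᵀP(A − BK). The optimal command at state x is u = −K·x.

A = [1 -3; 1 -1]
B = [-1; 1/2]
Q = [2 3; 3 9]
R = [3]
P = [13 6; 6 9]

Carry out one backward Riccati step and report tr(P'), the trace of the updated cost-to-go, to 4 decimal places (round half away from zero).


BᵀP = [-10.0000 -1.5000]
S = R + BᵀPB = [3] + [9.2500] = [12.2500]
BᵀPA = [-11.5000 31.5000]
K = S⁻¹·BᵀPA = [-0.9388 2.5714]
A−BK = [0.0612 -0.4286; 1.4694 -2.2857]
AᵀP(A−BK) = [23.2041 -42.4286; -42.4286 81.0000]
P' = Q + AᵀP(A−BK) = [25.2041 -39.4286; -39.4286 90.0000]
tr(P') = 115.2041

115.2041


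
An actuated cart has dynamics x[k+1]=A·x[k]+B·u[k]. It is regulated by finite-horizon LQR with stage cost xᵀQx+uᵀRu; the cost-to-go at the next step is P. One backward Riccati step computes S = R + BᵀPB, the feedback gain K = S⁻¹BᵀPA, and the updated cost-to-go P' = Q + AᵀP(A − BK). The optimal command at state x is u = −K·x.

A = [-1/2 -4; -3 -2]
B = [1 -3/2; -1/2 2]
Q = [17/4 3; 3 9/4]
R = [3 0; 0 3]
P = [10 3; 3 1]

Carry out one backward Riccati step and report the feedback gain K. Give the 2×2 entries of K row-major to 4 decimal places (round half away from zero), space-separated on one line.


-0.7286 -2.2616 0.5524 2.0411

BᵀP = [8.5000 2.5000; -9.0000 -2.5000]
S = R + BᵀPB = [3 0; 0 3] + [7.2500 -7.7500; -7.7500 8.5000] = [10.2500 -7.7500; -7.7500 11.5000]
BᵀPA = [-11.7500 -39.0000; 12.0000 41.0000]
K = S⁻¹·BᵀPA = [-0.7286 -2.2616; 0.5524 2.0411]
A−BK = [1.0573 1.3232; -4.4692 -7.2130]
AᵀP(A−BK) = [5.3092 13.9330; 13.9330 40.1124]
P' = Q + AᵀP(A−BK) = [9.5592 16.9330; 16.9330 42.3624]
tr(P') = 51.9216


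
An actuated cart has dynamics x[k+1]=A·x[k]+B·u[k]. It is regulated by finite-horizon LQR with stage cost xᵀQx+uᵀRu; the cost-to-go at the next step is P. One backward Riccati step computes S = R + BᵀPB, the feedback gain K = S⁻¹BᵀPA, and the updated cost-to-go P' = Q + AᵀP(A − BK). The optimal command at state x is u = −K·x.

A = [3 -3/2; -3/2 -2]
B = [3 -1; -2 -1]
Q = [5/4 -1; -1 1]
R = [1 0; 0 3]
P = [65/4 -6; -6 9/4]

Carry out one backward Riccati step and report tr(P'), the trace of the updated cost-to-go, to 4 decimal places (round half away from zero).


3.3795

BᵀP = [60.7500 -22.5000; -10.2500 3.7500]
S = R + BᵀPB = [1 0; 0 3] + [227.2500 -38.2500; -38.2500 6.5000] = [228.2500 -38.2500; -38.2500 9.5000]
BᵀPA = [216.0000 -46.1250; -36.3750 7.8750]
K = S⁻¹·BᵀPA = [0.9367 -0.1942; -0.0576 0.0471]
A−BK = [0.1324 -0.8704; 0.3158 -2.3413]
AᵀP(A−BK) = [0.8948 -0.2171; -0.2171 0.2347]
P' = Q + AᵀP(A−BK) = [2.1448 -1.2171; -1.2171 1.2347]
tr(P') = 3.3795


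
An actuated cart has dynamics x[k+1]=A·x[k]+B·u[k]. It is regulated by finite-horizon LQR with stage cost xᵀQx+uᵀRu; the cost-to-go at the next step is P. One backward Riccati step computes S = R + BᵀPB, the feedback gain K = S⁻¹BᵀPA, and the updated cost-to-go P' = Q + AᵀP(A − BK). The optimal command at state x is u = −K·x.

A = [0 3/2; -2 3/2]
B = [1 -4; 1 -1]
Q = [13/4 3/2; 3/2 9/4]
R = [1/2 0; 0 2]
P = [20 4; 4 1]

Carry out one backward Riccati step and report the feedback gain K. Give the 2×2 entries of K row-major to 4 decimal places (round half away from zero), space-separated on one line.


BᵀP = [24.0000 5.0000; -84.0000 -17.0000]
S = R + BᵀPB = [1/2 0; 0 2] + [29.0000 -101.0000; -101.0000 353.0000] = [29.5000 -101.0000; -101.0000 355.0000]
BᵀPA = [-10.0000 43.5000; 34.0000 -151.5000]
K = S⁻¹·BᵀPA = [-0.4273 0.5193; -0.0258 -0.2790]
A−BK = [0.3241 -0.1354; -1.5985 0.7017]
AᵀP(A−BK) = [0.6041 -0.3204; -0.3204 0.3895]
P' = Q + AᵀP(A−BK) = [3.8541 1.1796; 1.1796 2.6395]
tr(P') = 6.4936

-0.4273 0.5193 -0.0258 -0.2790


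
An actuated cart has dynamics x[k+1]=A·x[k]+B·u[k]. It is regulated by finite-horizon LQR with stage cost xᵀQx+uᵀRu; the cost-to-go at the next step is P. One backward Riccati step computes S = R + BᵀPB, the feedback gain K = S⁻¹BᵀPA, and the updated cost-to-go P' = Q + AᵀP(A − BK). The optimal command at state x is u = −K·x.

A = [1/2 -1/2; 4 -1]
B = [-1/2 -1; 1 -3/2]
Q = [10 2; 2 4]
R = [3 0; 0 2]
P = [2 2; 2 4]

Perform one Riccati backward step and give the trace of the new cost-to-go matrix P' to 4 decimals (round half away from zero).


BᵀP = [1.0000 3.0000; -5.0000 -8.0000]
S = R + BᵀPB = [3 0; 0 2] + [2.5000 -5.5000; -5.5000 17.0000] = [5.5000 -5.5000; -5.5000 19.0000]
BᵀPA = [12.5000 -3.5000; -34.5000 10.5000]
K = S⁻¹·BᵀPA = [0.6431 -0.1178; -1.6296 0.5185]
A−BK = [-0.8081 -0.0404; 0.9125 -0.1044]
AᵀP(A−BK) = [8.2391 -2.1380; -2.1380 0.6431]
P' = Q + AᵀP(A−BK) = [18.2391 -0.1380; -0.1380 4.6431]
tr(P') = 22.8822

22.8822


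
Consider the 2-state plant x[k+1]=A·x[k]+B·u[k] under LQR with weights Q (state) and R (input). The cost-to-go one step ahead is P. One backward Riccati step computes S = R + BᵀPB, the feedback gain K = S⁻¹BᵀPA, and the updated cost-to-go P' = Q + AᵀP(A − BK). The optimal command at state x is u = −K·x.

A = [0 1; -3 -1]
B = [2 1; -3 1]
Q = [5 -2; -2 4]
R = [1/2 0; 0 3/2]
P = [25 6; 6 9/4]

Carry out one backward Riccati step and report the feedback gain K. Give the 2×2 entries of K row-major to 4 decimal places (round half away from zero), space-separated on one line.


0.4677 0.4051 -1.0348 0.1880

BᵀP = [32.0000 5.2500; 31.0000 8.2500]
S = R + BᵀPB = [1/2 0; 0 3/2] + [48.2500 37.2500; 37.2500 39.2500] = [48.7500 37.2500; 37.2500 40.7500]
BᵀPA = [-15.7500 26.7500; -24.7500 22.7500]
K = S⁻¹·BᵀPA = [0.4677 0.4051; -1.0348 0.1880]
A−BK = [0.0995 0.0019; -0.5622 0.0271]
AᵀP(A−BK) = [2.0030 -0.2169; -0.2169 0.1374]
P' = Q + AᵀP(A−BK) = [7.0030 -2.2169; -2.2169 4.1374]
tr(P') = 11.1404


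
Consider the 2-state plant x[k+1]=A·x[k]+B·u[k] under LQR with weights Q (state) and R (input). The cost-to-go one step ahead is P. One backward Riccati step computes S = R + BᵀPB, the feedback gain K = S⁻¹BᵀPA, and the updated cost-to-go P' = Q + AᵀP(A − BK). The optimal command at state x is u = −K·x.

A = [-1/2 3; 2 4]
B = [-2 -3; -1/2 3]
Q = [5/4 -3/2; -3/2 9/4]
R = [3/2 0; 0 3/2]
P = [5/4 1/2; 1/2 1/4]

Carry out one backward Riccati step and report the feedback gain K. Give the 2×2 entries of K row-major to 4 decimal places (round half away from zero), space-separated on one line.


-0.1584 -1.3406 0.0662 -0.5358

BᵀP = [-2.7500 -1.1250; -2.2500 -0.7500]
S = R + BᵀPB = [3/2 0; 0 3/2] + [6.0625 4.8750; 4.8750 4.5000] = [7.5625 4.8750; 4.8750 6.0000]
BᵀPA = [-0.8750 -12.7500; -0.3750 -9.7500]
K = S⁻¹·BᵀPA = [-0.1584 -1.3406; 0.0662 -0.5358]
A−BK = [-0.6182 -1.2885; 1.7223 4.9371]
AᵀP(A−BK) = [0.1988 0.7511; 0.7511 4.9338]
P' = Q + AᵀP(A−BK) = [1.4488 -0.7489; -0.7489 7.1838]
tr(P') = 8.6326


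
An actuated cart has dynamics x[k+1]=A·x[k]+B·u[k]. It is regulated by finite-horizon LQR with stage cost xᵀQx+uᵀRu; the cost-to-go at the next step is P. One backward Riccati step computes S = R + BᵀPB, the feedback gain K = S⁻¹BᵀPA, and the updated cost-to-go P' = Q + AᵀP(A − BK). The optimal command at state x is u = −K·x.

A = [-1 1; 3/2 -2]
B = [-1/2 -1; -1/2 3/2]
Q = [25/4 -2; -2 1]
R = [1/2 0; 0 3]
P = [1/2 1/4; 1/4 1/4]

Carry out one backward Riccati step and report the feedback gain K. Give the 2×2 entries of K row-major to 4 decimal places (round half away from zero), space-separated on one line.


BᵀP = [-0.3750 -0.2500; -0.1250 0.1250]
S = R + BᵀPB = [1/2 0; 0 3] + [0.3125 0.0000; 0.0000 0.3125] = [0.8125 0.0000; 0.0000 3.3125]
BᵀPA = [0.0000 0.1250; 0.3125 -0.3750]
K = S⁻¹·BᵀPA = [0.0000 0.1538; 0.0943 -0.1132]
A−BK = [-0.9057 0.9637; 1.3585 -1.7533]
AᵀP(A−BK) = [0.2830 -0.3396; -0.3396 0.4383]
P' = Q + AᵀP(A−BK) = [6.5330 -2.3396; -2.3396 1.4383]
tr(P') = 7.9713

0.0000 0.1538 0.0943 -0.1132


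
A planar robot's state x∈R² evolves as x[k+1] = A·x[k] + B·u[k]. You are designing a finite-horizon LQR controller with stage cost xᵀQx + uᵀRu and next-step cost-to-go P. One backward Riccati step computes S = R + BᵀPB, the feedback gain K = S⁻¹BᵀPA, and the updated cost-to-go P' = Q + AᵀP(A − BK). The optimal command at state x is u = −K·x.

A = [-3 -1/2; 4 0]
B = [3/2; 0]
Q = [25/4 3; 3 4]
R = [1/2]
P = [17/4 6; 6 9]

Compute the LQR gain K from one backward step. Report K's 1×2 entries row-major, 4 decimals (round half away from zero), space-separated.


BᵀP = [6.3750 9.0000]
S = R + BᵀPB = [1/2] + [9.5625] = [10.0625]
BᵀPA = [16.8750 -3.1875]
K = S⁻¹·BᵀPA = [1.6770 -0.3168]
A−BK = [-5.5155 -0.0248; 4.0000 0.0000]
AᵀP(A−BK) = [9.9503 -0.2795; -0.2795 0.0528]
P' = Q + AᵀP(A−BK) = [16.2003 2.7205; 2.7205 4.0528]
tr(P') = 20.2531

1.6770 -0.3168


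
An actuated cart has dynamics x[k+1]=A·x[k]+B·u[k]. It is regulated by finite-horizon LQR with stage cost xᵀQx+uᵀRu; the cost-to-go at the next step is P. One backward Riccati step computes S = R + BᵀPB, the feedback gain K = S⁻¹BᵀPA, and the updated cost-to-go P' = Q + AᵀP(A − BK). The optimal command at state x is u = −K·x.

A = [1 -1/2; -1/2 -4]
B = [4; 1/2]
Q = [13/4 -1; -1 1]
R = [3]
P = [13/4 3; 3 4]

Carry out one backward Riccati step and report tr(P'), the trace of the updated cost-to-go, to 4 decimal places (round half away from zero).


22.6535

BᵀP = [14.5000 14.0000]
S = R + BᵀPB = [3] + [65.0000] = [68.0000]
BᵀPA = [7.5000 -63.2500]
K = S⁻¹·BᵀPA = [0.1103 -0.9301]
A−BK = [0.5588 3.2206; -0.5551 -3.5349]
AᵀP(A−BK) = [0.4228 2.1011; 2.1011 17.9807]
P' = Q + AᵀP(A−BK) = [3.6728 1.1011; 1.1011 18.9807]
tr(P') = 22.6535


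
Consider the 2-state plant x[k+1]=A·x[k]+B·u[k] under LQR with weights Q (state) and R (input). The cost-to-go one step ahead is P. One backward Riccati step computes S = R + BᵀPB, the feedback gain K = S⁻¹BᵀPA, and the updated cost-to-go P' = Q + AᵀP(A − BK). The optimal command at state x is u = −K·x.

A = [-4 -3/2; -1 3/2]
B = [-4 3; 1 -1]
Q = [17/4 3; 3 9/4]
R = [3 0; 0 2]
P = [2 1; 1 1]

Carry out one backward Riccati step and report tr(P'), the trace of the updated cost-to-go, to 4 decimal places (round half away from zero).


BᵀP = [-7.0000 -3.0000; 5.0000 2.0000]
S = R + BᵀPB = [3 0; 0 2] + [25.0000 -18.0000; -18.0000 13.0000] = [28.0000 -18.0000; -18.0000 15.0000]
BᵀPA = [31.0000 6.0000; -22.0000 -4.5000]
K = S⁻¹·BᵀPA = [0.7188 0.0938; -0.6042 -0.1875]
A−BK = [0.6875 -0.5625; -2.3229 1.2188]
AᵀP(A−BK) = [5.4271 -1.0313; -1.0313 0.8438]
P' = Q + AᵀP(A−BK) = [9.6771 1.9688; 1.9688 3.0938]
tr(P') = 12.7708

12.7708


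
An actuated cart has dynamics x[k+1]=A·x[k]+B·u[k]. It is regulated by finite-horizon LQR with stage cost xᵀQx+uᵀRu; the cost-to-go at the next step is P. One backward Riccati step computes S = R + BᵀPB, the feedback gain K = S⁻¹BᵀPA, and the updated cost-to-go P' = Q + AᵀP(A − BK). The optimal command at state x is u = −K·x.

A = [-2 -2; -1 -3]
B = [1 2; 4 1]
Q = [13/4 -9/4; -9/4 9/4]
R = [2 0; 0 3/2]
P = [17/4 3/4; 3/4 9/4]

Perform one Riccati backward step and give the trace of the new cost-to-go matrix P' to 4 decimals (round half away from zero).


8.1753

BᵀP = [7.2500 9.7500; 9.2500 3.7500]
S = R + BᵀPB = [2 0; 0 3/2] + [46.2500 24.2500; 24.2500 22.2500] = [48.2500 24.2500; 24.2500 23.7500]
BᵀPA = [-24.2500 -43.7500; -22.2500 -29.7500]
K = S⁻¹·BᵀPA = [-0.0652 -0.5693; -0.8703 -0.6713]
A−BK = [-0.1943 -0.0881; 0.1311 -0.0513]
AᵀP(A−BK) = [1.3054 1.0069; 1.0069 1.3699]
P' = Q + AᵀP(A−BK) = [4.5554 -1.2431; -1.2431 3.6199]
tr(P') = 8.1753


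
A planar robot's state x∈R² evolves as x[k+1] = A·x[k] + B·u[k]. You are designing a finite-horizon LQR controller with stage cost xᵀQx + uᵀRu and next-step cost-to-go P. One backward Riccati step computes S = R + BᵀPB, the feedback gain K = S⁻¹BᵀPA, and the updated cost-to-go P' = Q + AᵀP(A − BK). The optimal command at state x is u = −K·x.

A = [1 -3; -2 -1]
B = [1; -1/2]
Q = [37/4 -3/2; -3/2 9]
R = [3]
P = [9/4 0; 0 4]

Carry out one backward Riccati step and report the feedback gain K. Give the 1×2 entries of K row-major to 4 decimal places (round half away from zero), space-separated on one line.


1.0000 -0.7600

BᵀP = [2.2500 -2.0000]
S = R + BᵀPB = [3] + [3.2500] = [6.2500]
BᵀPA = [6.2500 -4.7500]
K = S⁻¹·BᵀPA = [1.0000 -0.7600]
A−BK = [0.0000 -2.2400; -1.5000 -1.3800]
AᵀP(A−BK) = [12.0000 6.0000; 6.0000 20.6400]
P' = Q + AᵀP(A−BK) = [21.2500 4.5000; 4.5000 29.6400]
tr(P') = 50.8900


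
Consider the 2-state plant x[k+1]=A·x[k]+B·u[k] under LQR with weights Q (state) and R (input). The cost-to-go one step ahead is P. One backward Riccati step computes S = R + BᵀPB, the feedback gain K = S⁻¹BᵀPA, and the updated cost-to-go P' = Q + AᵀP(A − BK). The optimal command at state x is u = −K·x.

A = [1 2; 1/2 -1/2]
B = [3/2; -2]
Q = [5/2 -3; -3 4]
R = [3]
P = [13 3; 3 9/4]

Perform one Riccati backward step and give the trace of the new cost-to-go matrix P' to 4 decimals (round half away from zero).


BᵀP = [13.5000 0.0000]
S = R + BᵀPB = [3] + [20.2500] = [23.2500]
BᵀPA = [13.5000 27.0000]
K = S⁻¹·BᵀPA = [0.5806 1.1613]
A−BK = [0.1290 0.2581; 1.6613 1.8226]
AᵀP(A−BK) = [8.7238 11.2601; 11.2601 15.2077]
P' = Q + AᵀP(A−BK) = [11.2238 8.2601; 8.2601 19.2077]
tr(P') = 30.4315

30.4315


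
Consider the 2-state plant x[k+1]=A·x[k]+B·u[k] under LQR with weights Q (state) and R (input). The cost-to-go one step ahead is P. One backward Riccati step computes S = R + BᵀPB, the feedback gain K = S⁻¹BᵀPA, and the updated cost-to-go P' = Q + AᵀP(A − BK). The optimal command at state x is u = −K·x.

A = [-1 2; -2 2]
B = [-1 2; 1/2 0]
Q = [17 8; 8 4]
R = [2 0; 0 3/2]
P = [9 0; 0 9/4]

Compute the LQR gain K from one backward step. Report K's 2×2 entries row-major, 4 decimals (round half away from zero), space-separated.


BᵀP = [-9.0000 1.1250; 18.0000 0.0000]
S = R + BᵀPB = [2 0; 0 3/2] + [9.5625 -18.0000; -18.0000 36.0000] = [11.5625 -18.0000; -18.0000 37.5000]
BᵀPA = [6.7500 -15.7500; -18.0000 36.0000]
K = S⁻¹·BᵀPA = [-0.6467 0.5235; -0.7904 1.2113]
A−BK = [-0.0659 0.1009; -1.6766 1.7382]
AᵀP(A−BK) = [8.1377 -8.7305; -8.7305 9.6390]
P' = Q + AᵀP(A−BK) = [25.1377 -0.7305; -0.7305 13.6390]
tr(P') = 38.7767

-0.6467 0.5235 -0.7904 1.2113


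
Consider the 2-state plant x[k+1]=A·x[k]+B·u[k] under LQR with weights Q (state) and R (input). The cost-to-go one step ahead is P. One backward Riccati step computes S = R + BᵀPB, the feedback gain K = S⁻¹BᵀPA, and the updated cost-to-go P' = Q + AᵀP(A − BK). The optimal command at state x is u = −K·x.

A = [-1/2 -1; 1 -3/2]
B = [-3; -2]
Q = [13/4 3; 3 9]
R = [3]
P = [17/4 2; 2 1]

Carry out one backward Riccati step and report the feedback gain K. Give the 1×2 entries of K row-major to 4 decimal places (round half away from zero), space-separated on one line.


0.0054 0.4152

BᵀP = [-16.7500 -8.0000]
S = R + BᵀPB = [3] + [66.2500] = [69.2500]
BᵀPA = [0.3750 28.7500]
K = S⁻¹·BᵀPA = [0.0054 0.4152]
A−BK = [-0.4838 0.2455; 1.0108 -0.6697]
AᵀP(A−BK) = [0.0605 -0.0307; -0.0307 0.5641]
P' = Q + AᵀP(A−BK) = [3.3105 2.9693; 2.9693 9.5641]
tr(P') = 12.8745


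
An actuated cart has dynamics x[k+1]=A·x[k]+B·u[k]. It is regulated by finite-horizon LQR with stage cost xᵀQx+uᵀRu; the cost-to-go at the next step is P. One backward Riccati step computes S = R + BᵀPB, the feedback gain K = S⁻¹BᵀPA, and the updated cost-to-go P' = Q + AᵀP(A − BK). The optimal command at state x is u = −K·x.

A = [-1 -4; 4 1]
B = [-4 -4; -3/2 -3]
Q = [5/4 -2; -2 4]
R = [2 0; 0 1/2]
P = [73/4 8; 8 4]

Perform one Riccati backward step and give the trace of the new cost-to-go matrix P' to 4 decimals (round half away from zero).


13.6826

BᵀP = [-85.0000 -38.0000; -97.0000 -44.0000]
S = R + BᵀPB = [2 0; 0 1/2] + [397.0000 454.0000; 454.0000 520.0000] = [399.0000 454.0000; 454.0000 520.5000]
BᵀPA = [-67.0000 302.0000; -79.0000 344.0000]
K = S⁻¹·BᵀPA = [0.6348 0.6492; -0.7055 0.0947]
A−BK = [-1.2827 -1.0246; 2.8358 2.2578]
AᵀP(A−BK) = [5.0492 3.9735; 3.9735 3.3834]
P' = Q + AᵀP(A−BK) = [6.2992 1.9735; 1.9735 7.3834]
tr(P') = 13.6826


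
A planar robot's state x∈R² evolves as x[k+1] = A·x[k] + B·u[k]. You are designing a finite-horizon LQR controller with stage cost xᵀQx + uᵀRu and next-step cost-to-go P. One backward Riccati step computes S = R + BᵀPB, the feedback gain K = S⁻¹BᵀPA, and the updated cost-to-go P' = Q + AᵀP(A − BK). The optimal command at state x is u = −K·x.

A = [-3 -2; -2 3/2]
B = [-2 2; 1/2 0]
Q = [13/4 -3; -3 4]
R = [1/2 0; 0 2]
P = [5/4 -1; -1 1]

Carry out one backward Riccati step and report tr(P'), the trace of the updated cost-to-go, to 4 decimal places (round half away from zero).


9.2637

BᵀP = [-3.0000 2.5000; 2.5000 -2.0000]
S = R + BᵀPB = [1/2 0; 0 2] + [7.2500 -6.0000; -6.0000 5.0000] = [7.7500 -6.0000; -6.0000 7.0000]
BᵀPA = [4.0000 9.7500; -3.5000 -8.0000]
K = S⁻¹·BᵀPA = [0.3836 1.1096; -0.1712 -0.1918]
A−BK = [-1.8904 0.6027; -2.1918 0.9452]
AᵀP(A−BK) = [1.1164 -0.1096; -0.1096 0.8973]
P' = Q + AᵀP(A−BK) = [4.3664 -3.1096; -3.1096 4.8973]
tr(P') = 9.2637


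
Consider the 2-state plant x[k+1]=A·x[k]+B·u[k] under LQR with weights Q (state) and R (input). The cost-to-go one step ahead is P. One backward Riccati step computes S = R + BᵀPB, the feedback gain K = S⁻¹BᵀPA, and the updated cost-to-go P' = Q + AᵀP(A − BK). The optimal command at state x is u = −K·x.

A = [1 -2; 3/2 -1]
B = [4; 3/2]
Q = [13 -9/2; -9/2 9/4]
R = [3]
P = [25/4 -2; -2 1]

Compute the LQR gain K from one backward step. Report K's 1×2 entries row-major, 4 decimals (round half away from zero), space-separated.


BᵀP = [22.0000 -6.5000]
S = R + BᵀPB = [3] + [78.2500] = [81.2500]
BᵀPA = [12.2500 -37.5000]
K = S⁻¹·BᵀPA = [0.1508 -0.4615]
A−BK = [0.3969 -0.1538; 1.2738 -0.3077]
AᵀP(A−BK) = [0.6531 -0.3462; -0.3462 0.6923]
P' = Q + AᵀP(A−BK) = [13.6531 -4.8462; -4.8462 2.9423]
tr(P') = 16.5954

0.1508 -0.4615


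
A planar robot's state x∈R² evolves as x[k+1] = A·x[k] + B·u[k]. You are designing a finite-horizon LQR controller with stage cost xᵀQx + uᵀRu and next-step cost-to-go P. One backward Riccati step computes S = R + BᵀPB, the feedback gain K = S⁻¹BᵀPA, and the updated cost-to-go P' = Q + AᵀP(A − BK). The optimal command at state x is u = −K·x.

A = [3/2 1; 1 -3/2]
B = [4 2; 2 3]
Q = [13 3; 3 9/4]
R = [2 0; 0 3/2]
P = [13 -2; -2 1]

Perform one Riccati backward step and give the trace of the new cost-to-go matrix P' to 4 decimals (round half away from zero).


17.1725

BᵀP = [48.0000 -6.0000; 20.0000 -1.0000]
S = R + BᵀPB = [2 0; 0 3/2] + [180.0000 78.0000; 78.0000 37.0000] = [182.0000 78.0000; 78.0000 38.5000]
BᵀPA = [66.0000 57.0000; 29.0000 21.5000]
K = S⁻¹·BᵀPA = [0.3023 0.5607; 0.1408 -0.5775]
A−BK = [0.0092 -0.0878; -0.0271 -0.8889]
AᵀP(A−BK) = [0.2153 0.2421; 0.2421 1.7072]
P' = Q + AᵀP(A−BK) = [13.2153 3.2421; 3.2421 3.9572]
tr(P') = 17.1725


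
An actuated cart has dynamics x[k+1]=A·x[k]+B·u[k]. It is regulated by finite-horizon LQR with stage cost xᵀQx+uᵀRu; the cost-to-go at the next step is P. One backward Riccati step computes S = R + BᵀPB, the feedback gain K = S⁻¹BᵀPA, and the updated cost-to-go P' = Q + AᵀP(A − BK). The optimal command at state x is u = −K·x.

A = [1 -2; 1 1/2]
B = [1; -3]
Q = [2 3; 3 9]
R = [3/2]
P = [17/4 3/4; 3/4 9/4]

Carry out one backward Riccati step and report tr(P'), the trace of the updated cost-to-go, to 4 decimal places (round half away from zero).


32.0392

BᵀP = [2.0000 -6.0000]
S = R + BᵀPB = [3/2] + [20.0000] = [21.5000]
BᵀPA = [-4.0000 -7.0000]
K = S⁻¹·BᵀPA = [-0.1860 -0.3256]
A−BK = [1.1860 -1.6744; 0.4419 -0.4767]
AᵀP(A−BK) = [7.2558 -9.8023; -9.8023 13.7834]
P' = Q + AᵀP(A−BK) = [9.2558 -6.8023; -6.8023 22.7834]
tr(P') = 32.0392


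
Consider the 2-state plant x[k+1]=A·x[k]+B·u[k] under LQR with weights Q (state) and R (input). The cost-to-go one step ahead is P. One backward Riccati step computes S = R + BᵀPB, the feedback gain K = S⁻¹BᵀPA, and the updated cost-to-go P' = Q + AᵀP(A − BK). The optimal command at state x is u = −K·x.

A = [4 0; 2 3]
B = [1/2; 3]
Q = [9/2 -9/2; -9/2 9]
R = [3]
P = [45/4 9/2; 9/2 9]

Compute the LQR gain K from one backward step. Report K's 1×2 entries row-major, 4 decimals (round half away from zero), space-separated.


1.3458 0.8748

BᵀP = [19.1250 29.2500]
S = R + BᵀPB = [3] + [97.3125] = [100.3125]
BᵀPA = [135.0000 87.7500]
K = S⁻¹·BᵀPA = [1.3458 0.8748]
A−BK = [3.3271 -0.4374; -2.0374 0.3757]
AᵀP(A−BK) = [106.3178 -10.0935; -10.0935 4.2393]
P' = Q + AᵀP(A−BK) = [110.8178 -14.5935; -14.5935 13.2393]
tr(P') = 124.0570


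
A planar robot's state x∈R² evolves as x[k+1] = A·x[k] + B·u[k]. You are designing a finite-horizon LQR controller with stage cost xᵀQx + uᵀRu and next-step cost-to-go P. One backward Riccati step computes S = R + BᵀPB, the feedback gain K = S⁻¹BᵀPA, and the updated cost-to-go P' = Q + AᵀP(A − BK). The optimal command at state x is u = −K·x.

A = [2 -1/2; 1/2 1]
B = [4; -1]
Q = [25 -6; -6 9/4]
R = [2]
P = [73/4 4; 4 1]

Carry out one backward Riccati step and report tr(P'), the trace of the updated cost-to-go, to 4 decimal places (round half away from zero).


28.1214

BᵀP = [69.0000 15.0000]
S = R + BᵀPB = [2] + [261.0000] = [263.0000]
BᵀPA = [145.5000 -19.5000]
K = S⁻¹·BᵀPA = [0.5532 -0.0741]
A−BK = [-0.2129 -0.2034; 1.0532 0.9259]
AᵀP(A−BK) = [0.7548 0.0380; 0.0380 0.1167]
P' = Q + AᵀP(A−BK) = [25.7548 -5.9620; -5.9620 2.3667]
tr(P') = 28.1214
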